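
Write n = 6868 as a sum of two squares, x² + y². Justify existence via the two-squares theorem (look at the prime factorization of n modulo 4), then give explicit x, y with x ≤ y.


Step 1: Factor n = 6868 = 2^2 · 17 · 101.
Step 2: Check the mod-4 condition on each prime factor: 2 = 2 (special); 17 ≡ 1 (mod 4), exponent 1; 101 ≡ 1 (mod 4), exponent 1.
All primes ≡ 3 (mod 4) appear to even exponent (or don't appear), so by the two-squares theorem n IS expressible as a sum of two squares.
Step 3: Build a representation. Group n = k² · m with k = 2 and m = 17 · 101 = 1717 (a product of primes ≡ 1 (mod 4)); a representation of m scales to one of n via (k·x)² + (k·y)² = k²(x² + y²). Each prime p ≡ 1 (mod 4) is itself a sum of two squares; find a² by testing p − a² for a perfect square:
  17: 17 − 1² = 16 = 4² ⇒ 17 = 1² + 4².
  101: 101 − 1² = 100 = 10² ⇒ 101 = 1² + 10².
  Combine using the Brahmagupta–Fibonacci identity (a² + b²)(c² + d²) = (ac − bd)² + (ad + bc)² = (ac + bd)² + (ad − bc)²:
  17 · 101 = 1717: from (1² + 4²)(1² + 10²), take (1·1 − 4·10, 1·10 + 4·1) = (1 − 40, 10 + 4) = (-39, 14); dropping signs (only squares matter) gives (39, 14); check 39² + 14² = 1521 + 196 = 1717 ✓.
  Scale by k = 2: (2·39, 2·14) = (78, 28).
Step 4: Order so x ≤ y and verify: 28² + 78² = 784 + 6084 = 6868 = n. ✓

n = 6868 = 28² + 78² (one valid representation with x ≤ y).


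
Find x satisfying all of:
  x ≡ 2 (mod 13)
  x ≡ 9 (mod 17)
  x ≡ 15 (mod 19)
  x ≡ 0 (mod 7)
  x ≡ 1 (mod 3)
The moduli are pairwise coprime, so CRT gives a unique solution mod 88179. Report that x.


Product of moduli M = 13 · 17 · 19 · 7 · 3 = 88179.
Merge one congruence at a time:
  Start: x ≡ 2 (mod 13).
  Combine with x ≡ 9 (mod 17); new modulus lcm = 221.
    Write x = 2 + 13·t and substitute into x ≡ 9 (mod 17): 13·t ≡ 9 − 2 = 7 (mod 17).
    The inverse of 13 mod 17 is 4 (since 13·4 = 52 = 3·17 + 1), so t ≡ 4·7 = 28 ≡ 11 (mod 17).
    Then x = 2 + 13·11 = 145, valid modulo lcm(13, 17) = 221: x ≡ 145 (mod 221).
  Combine with x ≡ 15 (mod 19); new modulus lcm = 4199.
    Write x = 145 + 221·t and substitute into x ≡ 15 (mod 19): 221·t ≡ 15 − 145 = -130 (mod 19).
    Reduce coefficients mod 19: 12·t ≡ 3 (mod 19).
    The inverse of 12 mod 19 is 8 (since 12·8 = 96 = 5·19 + 1), so t ≡ 8·3 = 24 ≡ 5 (mod 19).
    Then x = 145 + 221·5 = 1250, valid modulo lcm(221, 19) = 4199: x ≡ 1250 (mod 4199).
  Combine with x ≡ 0 (mod 7); new modulus lcm = 29393.
    Write x = 1250 + 4199·t and substitute into x ≡ 0 (mod 7): 4199·t ≡ 0 − 1250 = -1250 (mod 7).
    Reduce coefficients mod 7: 6·t ≡ 3 (mod 7).
    The inverse of 6 mod 7 is 6 (since 6·6 = 36 = 5·7 + 1), so t ≡ 6·3 = 18 ≡ 4 (mod 7).
    Then x = 1250 + 4199·4 = 18046, valid modulo lcm(4199, 7) = 29393: x ≡ 18046 (mod 29393).
  Combine with x ≡ 1 (mod 3); new modulus lcm = 88179.
    Write x = 18046 + 29393·t and substitute into x ≡ 1 (mod 3): 29393·t ≡ 1 − 18046 = -18045 (mod 3).
    Reduce coefficients mod 3: 2·t ≡ 0 (mod 3).
    The inverse of 2 mod 3 is 2 (since 2·2 = 4 = 1·3 + 1), so t ≡ 2·0 = 0 ≡ 0 (mod 3).
    Then x = 18046 + 29393·0 = 18046, valid modulo lcm(29393, 3) = 88179: x ≡ 18046 (mod 88179).
Verify against each original: 18046 mod 13 = 2, 18046 mod 17 = 9, 18046 mod 19 = 15, 18046 mod 7 = 0, 18046 mod 3 = 1.

x ≡ 18046 (mod 88179).


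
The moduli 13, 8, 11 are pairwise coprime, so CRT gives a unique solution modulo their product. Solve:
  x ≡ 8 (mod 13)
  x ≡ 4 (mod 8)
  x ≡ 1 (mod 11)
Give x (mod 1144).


Moduli 13, 8, 11 are pairwise coprime; by CRT there is a unique solution modulo M = 13 · 8 · 11 = 1144.
Solve pairwise, accumulating the modulus:
  Start with x ≡ 8 (mod 13).
  Combine with x ≡ 4 (mod 8): since gcd(13, 8) = 1, we get a unique residue mod 104.
    Write x = 8 + 13·t and substitute into x ≡ 4 (mod 8): 13·t ≡ 4 − 8 = -4 (mod 8).
    Reduce coefficients mod 8: 5·t ≡ 4 (mod 8).
    The inverse of 5 mod 8 is 5 (since 5·5 = 25 = 3·8 + 1), so t ≡ 5·4 = 20 ≡ 4 (mod 8).
    Then x = 8 + 13·4 = 60, valid modulo lcm(13, 8) = 104: x ≡ 60 (mod 104).
  Combine with x ≡ 1 (mod 11): since gcd(104, 11) = 1, we get a unique residue mod 1144.
    Write x = 60 + 104·t and substitute into x ≡ 1 (mod 11): 104·t ≡ 1 − 60 = -59 (mod 11).
    Reduce coefficients mod 11: 5·t ≡ 7 (mod 11).
    The inverse of 5 mod 11 is 9 (since 5·9 = 45 = 4·11 + 1), so t ≡ 9·7 = 63 ≡ 8 (mod 11).
    Then x = 60 + 104·8 = 892, valid modulo lcm(104, 11) = 1144: x ≡ 892 (mod 1144).
Verify: 892 mod 13 = 8 ✓, 892 mod 8 = 4 ✓, 892 mod 11 = 1 ✓.

x ≡ 892 (mod 1144).


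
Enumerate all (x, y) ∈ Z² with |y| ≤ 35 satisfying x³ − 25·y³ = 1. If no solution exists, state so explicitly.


The equation is x³ - 25y³ = 1. For fixed y, x³ = 25·y³ + 1, so a solution requires the RHS to be a perfect cube.
Strategy: iterate y from -35 to 35, compute RHS = 25·y³ + 1, and check whether it is a (positive or negative) perfect cube.
Check small values of y:
  y = 0: RHS = 1 = (1)³ ⇒ x = 1 works.
  y = 1: RHS = 26 is not a perfect cube.
  y = -1: RHS = -24 is not a perfect cube.
  y = 2: RHS = 201 is not a perfect cube.
  y = -2: RHS = -199 is not a perfect cube.
  y = 3: RHS = 676 is not a perfect cube.
  y = -3: RHS = -674 is not a perfect cube.
Continuing the search up to |y| = 35 finds no further solutions beyond those listed.
Collected solutions: (1, 0).

Solutions (with |y| ≤ 35): (1, 0).


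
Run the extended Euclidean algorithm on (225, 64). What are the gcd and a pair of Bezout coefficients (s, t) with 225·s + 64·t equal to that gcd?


Euclidean algorithm on (225, 64) — divide until remainder is 0:
  225 = 3 · 64 + 33
  64 = 1 · 33 + 31
  33 = 1 · 31 + 2
  31 = 15 · 2 + 1
  2 = 2 · 1 + 0
gcd(225, 64) = 1.
Track Bezout coefficients alongside the remainders: start with r₀ = 225 = a·1 + b·0 (s = 1, t = 0) and r₁ = 64 = a·0 + b·1 (s = 0, t = 1); each new remainder r_{k+1} = r_{k-1} − q_k·r_k inherits s_{k+1} = s_{k-1} − q_k·s_k, t_{k+1} = t_{k-1} − q_k·t_k, so r_k = a·s_k + b·t_k at every step:
  q = 3: r = 33, s = 1 − 3·0 = 1, t = 0 − 3·1 = -3  (check: 225·1 + 64·(-3) = 33)
  q = 1: r = 31, s = 0 − 1·1 = -1, t = 1 − 1·(-3) = 4  (check: 225·(-1) + 64·4 = 31)
  q = 1: r = 2, s = 1 − 1·(-1) = 2, t = -3 − 1·4 = -7  (check: 225·2 + 64·(-7) = 2)
  q = 15: r = 1, s = -1 − 15·2 = -31, t = 4 − 15·(-7) = 109  (check: 225·(-31) + 64·109 = 1)
The row with r = 1 (the gcd) gives the Bezout coefficients s = -31, t = 109.
Result: 225 · (-31) + 64 · (109) = 1.

gcd(225, 64) = 1; s = -31, t = 109 (check: 225·(-31) + 64·109 = 1).


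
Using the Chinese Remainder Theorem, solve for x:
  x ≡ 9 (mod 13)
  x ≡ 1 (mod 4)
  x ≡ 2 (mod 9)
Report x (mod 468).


Moduli 13, 4, 9 are pairwise coprime; by CRT there is a unique solution modulo M = 13 · 4 · 9 = 468.
Solve pairwise, accumulating the modulus:
  Start with x ≡ 9 (mod 13).
  Combine with x ≡ 1 (mod 4): since gcd(13, 4) = 1, we get a unique residue mod 52.
    Write x = 9 + 13·t and substitute into x ≡ 1 (mod 4): 13·t ≡ 1 − 9 = -8 (mod 4).
    Reduce coefficients mod 4: 1·t ≡ 0 (mod 4).
    So t ≡ 0 (mod 4).
    Then x = 9 + 13·0 = 9, valid modulo lcm(13, 4) = 52: x ≡ 9 (mod 52).
  Combine with x ≡ 2 (mod 9): since gcd(52, 9) = 1, we get a unique residue mod 468.
    Write x = 9 + 52·t and substitute into x ≡ 2 (mod 9): 52·t ≡ 2 − 9 = -7 (mod 9).
    Reduce coefficients mod 9: 7·t ≡ 2 (mod 9).
    The inverse of 7 mod 9 is 4 (since 7·4 = 28 = 3·9 + 1), so t ≡ 4·2 = 8 ≡ 8 (mod 9).
    Then x = 9 + 52·8 = 425, valid modulo lcm(52, 9) = 468: x ≡ 425 (mod 468).
Verify: 425 mod 13 = 9 ✓, 425 mod 4 = 1 ✓, 425 mod 9 = 2 ✓.

x ≡ 425 (mod 468).


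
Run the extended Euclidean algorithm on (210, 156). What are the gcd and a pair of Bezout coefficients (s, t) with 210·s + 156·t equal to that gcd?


Euclidean algorithm on (210, 156) — divide until remainder is 0:
  210 = 1 · 156 + 54
  156 = 2 · 54 + 48
  54 = 1 · 48 + 6
  48 = 8 · 6 + 0
gcd(210, 156) = 6.
Track Bezout coefficients alongside the remainders: start with r₀ = 210 = a·1 + b·0 (s = 1, t = 0) and r₁ = 156 = a·0 + b·1 (s = 0, t = 1); each new remainder r_{k+1} = r_{k-1} − q_k·r_k inherits s_{k+1} = s_{k-1} − q_k·s_k, t_{k+1} = t_{k-1} − q_k·t_k, so r_k = a·s_k + b·t_k at every step:
  q = 1: r = 54, s = 1 − 1·0 = 1, t = 0 − 1·1 = -1  (check: 210·1 + 156·(-1) = 54)
  q = 2: r = 48, s = 0 − 2·1 = -2, t = 1 − 2·(-1) = 3  (check: 210·(-2) + 156·3 = 48)
  q = 1: r = 6, s = 1 − 1·(-2) = 3, t = -1 − 1·3 = -4  (check: 210·3 + 156·(-4) = 6)
The row with r = 6 (the gcd) gives the Bezout coefficients s = 3, t = -4.
Result: 210 · (3) + 156 · (-4) = 6.

gcd(210, 156) = 6; s = 3, t = -4 (check: 210·3 + 156·(-4) = 6).


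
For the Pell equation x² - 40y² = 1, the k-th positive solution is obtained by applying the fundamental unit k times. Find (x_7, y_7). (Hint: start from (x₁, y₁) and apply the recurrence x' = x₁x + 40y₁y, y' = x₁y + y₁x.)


Step 1: Find the fundamental solution (x₁, y₁) of x² - 40y² = 1.
  Expand √40 as a continued fraction. a₀ = ⌊√40⌋ = 6; iterate m_{k+1} = d_k·a_k − m_k, d_{k+1} = (40 − m_{k+1}²)/d_k, a_{k+1} = ⌊(a₀ + m_{k+1})/d_{k+1}⌋ (starting m₀ = 0, d₀ = 1), with convergents p_k = a_k·p_{k-1} + p_{k-2}, q_k = a_k·q_{k-1} + q_{k-2} (p₋₁ = 1, q₋₁ = 0):
  k = 0: a₀ = 6; p₀/q₀ = 6/1; p₀² − 40·q₀² = 36 − 40 = -4.
  k = 1: m = 6, d = 4, a = ⌊(6 + 6)/4⌋ = 3; p/q = (3·6 + 1)/(3·1 + 0) = 19/3; p² − 40·q² = 361 − 360 = 1.
  The first convergent with p² − 40·q² = 1 gives the fundamental solution (x₁, y₁) = (19, 3).
Step 2: Apply the recurrence (x_{n+1}, y_{n+1}) = (x₁x_n + 40y₁y_n, x₁y_n + y₁x_n) repeatedly.
  From (x_1, y_1) = (19, 3): x_2 = 19·19 + 40·3·3 = 721; y_2 = 19·3 + 3·19 = 114.
  From (x_2, y_2) = (721, 114): x_3 = 19·721 + 40·3·114 = 27379; y_3 = 19·114 + 3·721 = 4329.
  From (x_3, y_3) = (27379, 4329): x_4 = 19·27379 + 40·3·4329 = 1039681; y_4 = 19·4329 + 3·27379 = 164388.
  From (x_4, y_4) = (1039681, 164388): x_5 = 19·1039681 + 40·3·164388 = 39480499; y_5 = 19·164388 + 3·1039681 = 6242415.
  From (x_5, y_5) = (39480499, 6242415): x_6 = 19·39480499 + 40·3·6242415 = 1499219281; y_6 = 19·6242415 + 3·39480499 = 237047382.
  From (x_6, y_6) = (1499219281, 237047382): x_7 = 19·1499219281 + 40·3·237047382 = 56930852179; y_7 = 19·237047382 + 3·1499219281 = 9001558101.
Step 3: Verify x_7² - 40·y_7² = 3241121929827149048041 - 3241121929827149048040 = 1 (should be 1). ✓

(x_1, y_1) = (19, 3); (x_7, y_7) = (56930852179, 9001558101).


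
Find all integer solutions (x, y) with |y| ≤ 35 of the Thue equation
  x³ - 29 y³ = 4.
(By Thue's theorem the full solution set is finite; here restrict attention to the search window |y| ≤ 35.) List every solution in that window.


The equation is x³ - 29y³ = 4. For fixed y, x³ = 29·y³ + 4, so a solution requires the RHS to be a perfect cube.
Strategy: iterate y from -35 to 35, compute RHS = 29·y³ + 4, and check whether it is a (positive or negative) perfect cube.
Check small values of y:
  y = 0: RHS = 4 is not a perfect cube.
  y = 1: RHS = 33 is not a perfect cube.
  y = -1: RHS = -25 is not a perfect cube.
  y = 2: RHS = 236 is not a perfect cube.
  y = -2: RHS = -228 is not a perfect cube.
  y = 3: RHS = 787 is not a perfect cube.
  y = -3: RHS = -779 is not a perfect cube.
Continuing the search up to |y| = 35 finds no solutions either.
No (x, y) in the scanned range satisfies the equation.

No integer solutions with |y| ≤ 35.


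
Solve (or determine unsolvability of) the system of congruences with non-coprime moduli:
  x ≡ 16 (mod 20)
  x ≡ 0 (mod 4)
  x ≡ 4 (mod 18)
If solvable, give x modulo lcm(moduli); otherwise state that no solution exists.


Moduli 20, 4, 18 are not pairwise coprime, so CRT works modulo lcm(m_i) when all pairwise compatibility conditions hold.
Pairwise compatibility: gcd(m_i, m_j) must divide a_i - a_j for every pair.
Merge one congruence at a time:
  Start: x ≡ 16 (mod 20).
  Combine with x ≡ 0 (mod 4): gcd(20, 4) = 4; 0 - 16 = -16, which IS divisible by 4, so compatible.
    Write x = 16 + 20·t and substitute into x ≡ 0 (mod 4): 20·t ≡ 0 − 16 = -16 (mod 4).
    Divide the congruence (and modulus) by g = 4: 5·t ≡ -4 (mod 1).
    Modulo 1 every t works; take t = 0.
    Then x = 16 + 20·0 = 16, valid modulo lcm(20, 4) = 20: x ≡ 16 (mod 20).
  Combine with x ≡ 4 (mod 18): gcd(20, 18) = 2; 4 - 16 = -12, which IS divisible by 2, so compatible.
    Write x = 16 + 20·t and substitute into x ≡ 4 (mod 18): 20·t ≡ 4 − 16 = -12 (mod 18).
    Divide the congruence (and modulus) by g = 2: 10·t ≡ -6 (mod 9).
    Reduce coefficients mod 9: 1·t ≡ 3 (mod 9).
    So t ≡ 3 (mod 9).
    Then x = 16 + 20·3 = 76, valid modulo lcm(20, 18) = 180: x ≡ 76 (mod 180).
Verify: 76 mod 20 = 16, 76 mod 4 = 0, 76 mod 18 = 4.

x ≡ 76 (mod 180).


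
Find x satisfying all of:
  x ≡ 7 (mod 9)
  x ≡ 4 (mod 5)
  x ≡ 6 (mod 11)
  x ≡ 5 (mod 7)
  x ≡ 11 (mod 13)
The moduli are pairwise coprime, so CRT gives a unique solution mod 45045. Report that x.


Product of moduli M = 9 · 5 · 11 · 7 · 13 = 45045.
Merge one congruence at a time:
  Start: x ≡ 7 (mod 9).
  Combine with x ≡ 4 (mod 5); new modulus lcm = 45.
    Write x = 7 + 9·t and substitute into x ≡ 4 (mod 5): 9·t ≡ 4 − 7 = -3 (mod 5).
    Reduce coefficients mod 5: 4·t ≡ 2 (mod 5).
    The inverse of 4 mod 5 is 4 (since 4·4 = 16 = 3·5 + 1), so t ≡ 4·2 = 8 ≡ 3 (mod 5).
    Then x = 7 + 9·3 = 34, valid modulo lcm(9, 5) = 45: x ≡ 34 (mod 45).
  Combine with x ≡ 6 (mod 11); new modulus lcm = 495.
    Write x = 34 + 45·t and substitute into x ≡ 6 (mod 11): 45·t ≡ 6 − 34 = -28 (mod 11).
    Reduce coefficients mod 11: 1·t ≡ 5 (mod 11).
    So t ≡ 5 (mod 11).
    Then x = 34 + 45·5 = 259, valid modulo lcm(45, 11) = 495: x ≡ 259 (mod 495).
  Combine with x ≡ 5 (mod 7); new modulus lcm = 3465.
    Write x = 259 + 495·t and substitute into x ≡ 5 (mod 7): 495·t ≡ 5 − 259 = -254 (mod 7).
    Reduce coefficients mod 7: 5·t ≡ 5 (mod 7).
    The inverse of 5 mod 7 is 3 (since 5·3 = 15 = 2·7 + 1), so t ≡ 3·5 = 15 ≡ 1 (mod 7).
    Then x = 259 + 495·1 = 754, valid modulo lcm(495, 7) = 3465: x ≡ 754 (mod 3465).
  Combine with x ≡ 11 (mod 13); new modulus lcm = 45045.
    Write x = 754 + 3465·t and substitute into x ≡ 11 (mod 13): 3465·t ≡ 11 − 754 = -743 (mod 13).
    Reduce coefficients mod 13: 7·t ≡ 11 (mod 13).
    The inverse of 7 mod 13 is 2 (since 7·2 = 14 = 1·13 + 1), so t ≡ 2·11 = 22 ≡ 9 (mod 13).
    Then x = 754 + 3465·9 = 31939, valid modulo lcm(3465, 13) = 45045: x ≡ 31939 (mod 45045).
Verify against each original: 31939 mod 9 = 7, 31939 mod 5 = 4, 31939 mod 11 = 6, 31939 mod 7 = 5, 31939 mod 13 = 11.

x ≡ 31939 (mod 45045).


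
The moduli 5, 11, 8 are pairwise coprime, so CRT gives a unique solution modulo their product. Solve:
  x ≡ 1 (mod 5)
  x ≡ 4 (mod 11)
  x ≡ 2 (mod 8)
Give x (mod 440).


Moduli 5, 11, 8 are pairwise coprime; by CRT there is a unique solution modulo M = 5 · 11 · 8 = 440.
Solve pairwise, accumulating the modulus:
  Start with x ≡ 1 (mod 5).
  Combine with x ≡ 4 (mod 11): since gcd(5, 11) = 1, we get a unique residue mod 55.
    Write x = 1 + 5·t and substitute into x ≡ 4 (mod 11): 5·t ≡ 4 − 1 = 3 (mod 11).
    The inverse of 5 mod 11 is 9 (since 5·9 = 45 = 4·11 + 1), so t ≡ 9·3 = 27 ≡ 5 (mod 11).
    Then x = 1 + 5·5 = 26, valid modulo lcm(5, 11) = 55: x ≡ 26 (mod 55).
  Combine with x ≡ 2 (mod 8): since gcd(55, 8) = 1, we get a unique residue mod 440.
    Write x = 26 + 55·t and substitute into x ≡ 2 (mod 8): 55·t ≡ 2 − 26 = -24 (mod 8).
    Reduce coefficients mod 8: 7·t ≡ 0 (mod 8).
    The inverse of 7 mod 8 is 7 (since 7·7 = 49 = 6·8 + 1), so t ≡ 7·0 = 0 ≡ 0 (mod 8).
    Then x = 26 + 55·0 = 26, valid modulo lcm(55, 8) = 440: x ≡ 26 (mod 440).
Verify: 26 mod 5 = 1 ✓, 26 mod 11 = 4 ✓, 26 mod 8 = 2 ✓.

x ≡ 26 (mod 440).


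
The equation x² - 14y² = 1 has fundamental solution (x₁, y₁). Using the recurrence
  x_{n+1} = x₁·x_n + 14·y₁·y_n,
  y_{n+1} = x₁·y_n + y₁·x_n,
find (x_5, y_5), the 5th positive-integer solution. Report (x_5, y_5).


Step 1: Find the fundamental solution (x₁, y₁) of x² - 14y² = 1.
  Expand √14 as a continued fraction. a₀ = ⌊√14⌋ = 3; iterate m_{k+1} = d_k·a_k − m_k, d_{k+1} = (14 − m_{k+1}²)/d_k, a_{k+1} = ⌊(a₀ + m_{k+1})/d_{k+1}⌋ (starting m₀ = 0, d₀ = 1), with convergents p_k = a_k·p_{k-1} + p_{k-2}, q_k = a_k·q_{k-1} + q_{k-2} (p₋₁ = 1, q₋₁ = 0):
  k = 0: a₀ = 3; p₀/q₀ = 3/1; p₀² − 14·q₀² = 9 − 14 = -5.
  k = 1: m = 3, d = 5, a = ⌊(3 + 3)/5⌋ = 1; p/q = (1·3 + 1)/(1·1 + 0) = 4/1; p² − 14·q² = 16 − 14 = 2.
  k = 2: m = 2, d = 2, a = ⌊(3 + 2)/2⌋ = 2; p/q = (2·4 + 3)/(2·1 + 1) = 11/3; p² − 14·q² = 121 − 126 = -5.
  k = 3: m = 2, d = 5, a = ⌊(3 + 2)/5⌋ = 1; p/q = (1·11 + 4)/(1·3 + 1) = 15/4; p² − 14·q² = 225 − 224 = 1.
  The first convergent with p² − 14·q² = 1 gives the fundamental solution (x₁, y₁) = (15, 4).
Step 2: Apply the recurrence (x_{n+1}, y_{n+1}) = (x₁x_n + 14y₁y_n, x₁y_n + y₁x_n) repeatedly.
  From (x_1, y_1) = (15, 4): x_2 = 15·15 + 14·4·4 = 449; y_2 = 15·4 + 4·15 = 120.
  From (x_2, y_2) = (449, 120): x_3 = 15·449 + 14·4·120 = 13455; y_3 = 15·120 + 4·449 = 3596.
  From (x_3, y_3) = (13455, 3596): x_4 = 15·13455 + 14·4·3596 = 403201; y_4 = 15·3596 + 4·13455 = 107760.
  From (x_4, y_4) = (403201, 107760): x_5 = 15·403201 + 14·4·107760 = 12082575; y_5 = 15·107760 + 4·403201 = 3229204.
Step 3: Verify x_5² - 14·y_5² = 145988618630625 - 145988618630624 = 1 (should be 1). ✓

(x_1, y_1) = (15, 4); (x_5, y_5) = (12082575, 3229204).


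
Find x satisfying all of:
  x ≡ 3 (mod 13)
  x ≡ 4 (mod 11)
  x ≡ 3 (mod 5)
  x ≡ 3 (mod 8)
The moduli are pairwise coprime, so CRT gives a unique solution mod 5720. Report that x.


Product of moduli M = 13 · 11 · 5 · 8 = 5720.
Merge one congruence at a time:
  Start: x ≡ 3 (mod 13).
  Combine with x ≡ 4 (mod 11); new modulus lcm = 143.
    Write x = 3 + 13·t and substitute into x ≡ 4 (mod 11): 13·t ≡ 4 − 3 = 1 (mod 11).
    Reduce coefficients mod 11: 2·t ≡ 1 (mod 11).
    The inverse of 2 mod 11 is 6 (since 2·6 = 12 = 1·11 + 1), so t ≡ 6·1 = 6 ≡ 6 (mod 11).
    Then x = 3 + 13·6 = 81, valid modulo lcm(13, 11) = 143: x ≡ 81 (mod 143).
  Combine with x ≡ 3 (mod 5); new modulus lcm = 715.
    Write x = 81 + 143·t and substitute into x ≡ 3 (mod 5): 143·t ≡ 3 − 81 = -78 (mod 5).
    Reduce coefficients mod 5: 3·t ≡ 2 (mod 5).
    The inverse of 3 mod 5 is 2 (since 3·2 = 6 = 1·5 + 1), so t ≡ 2·2 = 4 ≡ 4 (mod 5).
    Then x = 81 + 143·4 = 653, valid modulo lcm(143, 5) = 715: x ≡ 653 (mod 715).
  Combine with x ≡ 3 (mod 8); new modulus lcm = 5720.
    Write x = 653 + 715·t and substitute into x ≡ 3 (mod 8): 715·t ≡ 3 − 653 = -650 (mod 8).
    Reduce coefficients mod 8: 3·t ≡ 6 (mod 8).
    The inverse of 3 mod 8 is 3 (since 3·3 = 9 = 1·8 + 1), so t ≡ 3·6 = 18 ≡ 2 (mod 8).
    Then x = 653 + 715·2 = 2083, valid modulo lcm(715, 8) = 5720: x ≡ 2083 (mod 5720).
Verify against each original: 2083 mod 13 = 3, 2083 mod 11 = 4, 2083 mod 5 = 3, 2083 mod 8 = 3.

x ≡ 2083 (mod 5720).


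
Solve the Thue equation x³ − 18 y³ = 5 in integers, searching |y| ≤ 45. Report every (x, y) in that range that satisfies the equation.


The equation is x³ - 18y³ = 5. For fixed y, x³ = 18·y³ + 5, so a solution requires the RHS to be a perfect cube.
Strategy: iterate y from -45 to 45, compute RHS = 18·y³ + 5, and check whether it is a (positive or negative) perfect cube.
Check small values of y:
  y = 0: RHS = 5 is not a perfect cube.
  y = 1: RHS = 23 is not a perfect cube.
  y = -1: RHS = -13 is not a perfect cube.
  y = 2: RHS = 149 is not a perfect cube.
  y = -2: RHS = -139 is not a perfect cube.
  y = 3: RHS = 491 is not a perfect cube.
  y = -3: RHS = -481 is not a perfect cube.
Continuing the search up to |y| = 45 finds no solutions either.
No (x, y) in the scanned range satisfies the equation.

No integer solutions with |y| ≤ 45.


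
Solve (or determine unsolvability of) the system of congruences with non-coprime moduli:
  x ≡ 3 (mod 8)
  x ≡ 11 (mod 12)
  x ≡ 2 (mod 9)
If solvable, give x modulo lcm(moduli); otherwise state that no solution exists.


Moduli 8, 12, 9 are not pairwise coprime, so CRT works modulo lcm(m_i) when all pairwise compatibility conditions hold.
Pairwise compatibility: gcd(m_i, m_j) must divide a_i - a_j for every pair.
Merge one congruence at a time:
  Start: x ≡ 3 (mod 8).
  Combine with x ≡ 11 (mod 12): gcd(8, 12) = 4; 11 - 3 = 8, which IS divisible by 4, so compatible.
    Write x = 3 + 8·t and substitute into x ≡ 11 (mod 12): 8·t ≡ 11 − 3 = 8 (mod 12).
    Divide the congruence (and modulus) by g = 4: 2·t ≡ 2 (mod 3).
    The inverse of 2 mod 3 is 2 (since 2·2 = 4 = 1·3 + 1), so t ≡ 2·2 = 4 ≡ 1 (mod 3).
    Then x = 3 + 8·1 = 11, valid modulo lcm(8, 12) = 24: x ≡ 11 (mod 24).
  Combine with x ≡ 2 (mod 9): gcd(24, 9) = 3; 2 - 11 = -9, which IS divisible by 3, so compatible.
    Write x = 11 + 24·t and substitute into x ≡ 2 (mod 9): 24·t ≡ 2 − 11 = -9 (mod 9).
    Divide the congruence (and modulus) by g = 3: 8·t ≡ -3 (mod 3).
    Reduce coefficients mod 3: 2·t ≡ 0 (mod 3).
    The inverse of 2 mod 3 is 2 (since 2·2 = 4 = 1·3 + 1), so t ≡ 2·0 = 0 ≡ 0 (mod 3).
    Then x = 11 + 24·0 = 11, valid modulo lcm(24, 9) = 72: x ≡ 11 (mod 72).
Verify: 11 mod 8 = 3, 11 mod 12 = 11, 11 mod 9 = 2.

x ≡ 11 (mod 72).


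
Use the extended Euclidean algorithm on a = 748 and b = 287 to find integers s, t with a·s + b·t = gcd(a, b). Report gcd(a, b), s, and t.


Euclidean algorithm on (748, 287) — divide until remainder is 0:
  748 = 2 · 287 + 174
  287 = 1 · 174 + 113
  174 = 1 · 113 + 61
  113 = 1 · 61 + 52
  61 = 1 · 52 + 9
  52 = 5 · 9 + 7
  9 = 1 · 7 + 2
  7 = 3 · 2 + 1
  2 = 2 · 1 + 0
gcd(748, 287) = 1.
Track Bezout coefficients alongside the remainders: start with r₀ = 748 = a·1 + b·0 (s = 1, t = 0) and r₁ = 287 = a·0 + b·1 (s = 0, t = 1); each new remainder r_{k+1} = r_{k-1} − q_k·r_k inherits s_{k+1} = s_{k-1} − q_k·s_k, t_{k+1} = t_{k-1} − q_k·t_k, so r_k = a·s_k + b·t_k at every step:
  q = 2: r = 174, s = 1 − 2·0 = 1, t = 0 − 2·1 = -2  (check: 748·1 + 287·(-2) = 174)
  q = 1: r = 113, s = 0 − 1·1 = -1, t = 1 − 1·(-2) = 3  (check: 748·(-1) + 287·3 = 113)
  q = 1: r = 61, s = 1 − 1·(-1) = 2, t = -2 − 1·3 = -5  (check: 748·2 + 287·(-5) = 61)
  q = 1: r = 52, s = -1 − 1·2 = -3, t = 3 − 1·(-5) = 8  (check: 748·(-3) + 287·8 = 52)
  q = 1: r = 9, s = 2 − 1·(-3) = 5, t = -5 − 1·8 = -13  (check: 748·5 + 287·(-13) = 9)
  q = 5: r = 7, s = -3 − 5·5 = -28, t = 8 − 5·(-13) = 73  (check: 748·(-28) + 287·73 = 7)
  q = 1: r = 2, s = 5 − 1·(-28) = 33, t = -13 − 1·73 = -86  (check: 748·33 + 287·(-86) = 2)
  q = 3: r = 1, s = -28 − 3·33 = -127, t = 73 − 3·(-86) = 331  (check: 748·(-127) + 287·331 = 1)
The row with r = 1 (the gcd) gives the Bezout coefficients s = -127, t = 331.
Result: 748 · (-127) + 287 · (331) = 1.

gcd(748, 287) = 1; s = -127, t = 331 (check: 748·(-127) + 287·331 = 1).


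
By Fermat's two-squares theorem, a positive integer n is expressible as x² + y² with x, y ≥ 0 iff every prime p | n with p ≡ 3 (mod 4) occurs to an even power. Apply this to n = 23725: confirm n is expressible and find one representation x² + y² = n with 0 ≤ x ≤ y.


Step 1: Factor n = 23725 = 5^2 · 13 · 73.
Step 2: Check the mod-4 condition on each prime factor: 5 ≡ 1 (mod 4), exponent 2; 13 ≡ 1 (mod 4), exponent 1; 73 ≡ 1 (mod 4), exponent 1.
All primes ≡ 3 (mod 4) appear to even exponent (or don't appear), so by the two-squares theorem n IS expressible as a sum of two squares.
Step 3: Build a representation. Group n = k² · m with k = 5 and m = 13 · 73 = 949 (a product of primes ≡ 1 (mod 4)); a representation of m scales to one of n via (k·x)² + (k·y)² = k²(x² + y²). Each prime p ≡ 1 (mod 4) is itself a sum of two squares; find a² by testing p − a² for a perfect square:
  13: 13 − 1² = 12, 13 − 2² = 9 = 3² ⇒ 13 = 2² + 3².
  73: 73 − 1² = 72, 73 − 2² = 69, 73 − 3² = 64 = 8² ⇒ 73 = 3² + 8².
  Combine using the Brahmagupta–Fibonacci identity (a² + b²)(c² + d²) = (ac − bd)² + (ad + bc)² = (ac + bd)² + (ad − bc)²:
  13 · 73 = 949: from (2² + 3²)(3² + 8²), take (2·3 − 3·8, 2·8 + 3·3) = (6 − 24, 16 + 9) = (-18, 25); dropping signs (only squares matter) gives (18, 25); check 18² + 25² = 324 + 625 = 949 ✓.
  Scale by k = 5: (5·18, 5·25) = (90, 125).
Step 4: Order so x ≤ y and verify: 90² + 125² = 8100 + 15625 = 23725 = n. ✓

n = 23725 = 90² + 125² (one valid representation with x ≤ y).


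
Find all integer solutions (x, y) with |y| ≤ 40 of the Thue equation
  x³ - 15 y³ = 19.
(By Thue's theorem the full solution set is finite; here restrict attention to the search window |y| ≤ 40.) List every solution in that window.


The equation is x³ - 15y³ = 19. For fixed y, x³ = 15·y³ + 19, so a solution requires the RHS to be a perfect cube.
Strategy: iterate y from -40 to 40, compute RHS = 15·y³ + 19, and check whether it is a (positive or negative) perfect cube.
Check small values of y:
  y = 0: RHS = 19 is not a perfect cube.
  y = 1: RHS = 34 is not a perfect cube.
  y = -1: RHS = 4 is not a perfect cube.
  y = 2: RHS = 139 is not a perfect cube.
  y = -2: RHS = -101 is not a perfect cube.
  y = 3: RHS = 424 is not a perfect cube.
  y = -3: RHS = -386 is not a perfect cube.
Continuing the search up to |y| = 40 finds no solutions either.
No (x, y) in the scanned range satisfies the equation.

No integer solutions with |y| ≤ 40.


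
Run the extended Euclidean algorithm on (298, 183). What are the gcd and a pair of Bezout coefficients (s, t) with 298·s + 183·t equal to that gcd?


Euclidean algorithm on (298, 183) — divide until remainder is 0:
  298 = 1 · 183 + 115
  183 = 1 · 115 + 68
  115 = 1 · 68 + 47
  68 = 1 · 47 + 21
  47 = 2 · 21 + 5
  21 = 4 · 5 + 1
  5 = 5 · 1 + 0
gcd(298, 183) = 1.
Track Bezout coefficients alongside the remainders: start with r₀ = 298 = a·1 + b·0 (s = 1, t = 0) and r₁ = 183 = a·0 + b·1 (s = 0, t = 1); each new remainder r_{k+1} = r_{k-1} − q_k·r_k inherits s_{k+1} = s_{k-1} − q_k·s_k, t_{k+1} = t_{k-1} − q_k·t_k, so r_k = a·s_k + b·t_k at every step:
  q = 1: r = 115, s = 1 − 1·0 = 1, t = 0 − 1·1 = -1  (check: 298·1 + 183·(-1) = 115)
  q = 1: r = 68, s = 0 − 1·1 = -1, t = 1 − 1·(-1) = 2  (check: 298·(-1) + 183·2 = 68)
  q = 1: r = 47, s = 1 − 1·(-1) = 2, t = -1 − 1·2 = -3  (check: 298·2 + 183·(-3) = 47)
  q = 1: r = 21, s = -1 − 1·2 = -3, t = 2 − 1·(-3) = 5  (check: 298·(-3) + 183·5 = 21)
  q = 2: r = 5, s = 2 − 2·(-3) = 8, t = -3 − 2·5 = -13  (check: 298·8 + 183·(-13) = 5)
  q = 4: r = 1, s = -3 − 4·8 = -35, t = 5 − 4·(-13) = 57  (check: 298·(-35) + 183·57 = 1)
The row with r = 1 (the gcd) gives the Bezout coefficients s = -35, t = 57.
Result: 298 · (-35) + 183 · (57) = 1.

gcd(298, 183) = 1; s = -35, t = 57 (check: 298·(-35) + 183·57 = 1).


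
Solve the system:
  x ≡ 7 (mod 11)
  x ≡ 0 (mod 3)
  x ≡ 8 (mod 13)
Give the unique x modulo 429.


Moduli 11, 3, 13 are pairwise coprime; by CRT there is a unique solution modulo M = 11 · 3 · 13 = 429.
Solve pairwise, accumulating the modulus:
  Start with x ≡ 7 (mod 11).
  Combine with x ≡ 0 (mod 3): since gcd(11, 3) = 1, we get a unique residue mod 33.
    Write x = 7 + 11·t and substitute into x ≡ 0 (mod 3): 11·t ≡ 0 − 7 = -7 (mod 3).
    Reduce coefficients mod 3: 2·t ≡ 2 (mod 3).
    The inverse of 2 mod 3 is 2 (since 2·2 = 4 = 1·3 + 1), so t ≡ 2·2 = 4 ≡ 1 (mod 3).
    Then x = 7 + 11·1 = 18, valid modulo lcm(11, 3) = 33: x ≡ 18 (mod 33).
  Combine with x ≡ 8 (mod 13): since gcd(33, 13) = 1, we get a unique residue mod 429.
    Write x = 18 + 33·t and substitute into x ≡ 8 (mod 13): 33·t ≡ 8 − 18 = -10 (mod 13).
    Reduce coefficients mod 13: 7·t ≡ 3 (mod 13).
    The inverse of 7 mod 13 is 2 (since 7·2 = 14 = 1·13 + 1), so t ≡ 2·3 = 6 ≡ 6 (mod 13).
    Then x = 18 + 33·6 = 216, valid modulo lcm(33, 13) = 429: x ≡ 216 (mod 429).
Verify: 216 mod 11 = 7 ✓, 216 mod 3 = 0 ✓, 216 mod 13 = 8 ✓.

x ≡ 216 (mod 429).


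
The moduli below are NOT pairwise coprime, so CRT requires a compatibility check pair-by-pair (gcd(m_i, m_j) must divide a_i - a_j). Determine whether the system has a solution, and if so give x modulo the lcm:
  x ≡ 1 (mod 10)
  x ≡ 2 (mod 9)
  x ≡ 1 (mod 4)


Moduli 10, 9, 4 are not pairwise coprime, so CRT works modulo lcm(m_i) when all pairwise compatibility conditions hold.
Pairwise compatibility: gcd(m_i, m_j) must divide a_i - a_j for every pair.
Merge one congruence at a time:
  Start: x ≡ 1 (mod 10).
  Combine with x ≡ 2 (mod 9): gcd(10, 9) = 1; 2 - 1 = 1, which IS divisible by 1, so compatible.
    Write x = 1 + 10·t and substitute into x ≡ 2 (mod 9): 10·t ≡ 2 − 1 = 1 (mod 9).
    Reduce coefficients mod 9: 1·t ≡ 1 (mod 9).
    So t ≡ 1 (mod 9).
    Then x = 1 + 10·1 = 11, valid modulo lcm(10, 9) = 90: x ≡ 11 (mod 90).
  Combine with x ≡ 1 (mod 4): gcd(90, 4) = 2; 1 - 11 = -10, which IS divisible by 2, so compatible.
    Write x = 11 + 90·t and substitute into x ≡ 1 (mod 4): 90·t ≡ 1 − 11 = -10 (mod 4).
    Divide the congruence (and modulus) by g = 2: 45·t ≡ -5 (mod 2).
    Reduce coefficients mod 2: 1·t ≡ 1 (mod 2).
    So t ≡ 1 (mod 2).
    Then x = 11 + 90·1 = 101, valid modulo lcm(90, 4) = 180: x ≡ 101 (mod 180).
Verify: 101 mod 10 = 1, 101 mod 9 = 2, 101 mod 4 = 1.

x ≡ 101 (mod 180).


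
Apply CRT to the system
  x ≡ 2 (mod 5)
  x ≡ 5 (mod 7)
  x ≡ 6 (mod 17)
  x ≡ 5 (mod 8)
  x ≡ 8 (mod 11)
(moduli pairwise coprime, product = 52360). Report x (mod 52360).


Product of moduli M = 5 · 7 · 17 · 8 · 11 = 52360.
Merge one congruence at a time:
  Start: x ≡ 2 (mod 5).
  Combine with x ≡ 5 (mod 7); new modulus lcm = 35.
    Write x = 2 + 5·t and substitute into x ≡ 5 (mod 7): 5·t ≡ 5 − 2 = 3 (mod 7).
    The inverse of 5 mod 7 is 3 (since 5·3 = 15 = 2·7 + 1), so t ≡ 3·3 = 9 ≡ 2 (mod 7).
    Then x = 2 + 5·2 = 12, valid modulo lcm(5, 7) = 35: x ≡ 12 (mod 35).
  Combine with x ≡ 6 (mod 17); new modulus lcm = 595.
    Write x = 12 + 35·t and substitute into x ≡ 6 (mod 17): 35·t ≡ 6 − 12 = -6 (mod 17).
    Reduce coefficients mod 17: 1·t ≡ 11 (mod 17).
    So t ≡ 11 (mod 17).
    Then x = 12 + 35·11 = 397, valid modulo lcm(35, 17) = 595: x ≡ 397 (mod 595).
  Combine with x ≡ 5 (mod 8); new modulus lcm = 4760.
    Write x = 397 + 595·t and substitute into x ≡ 5 (mod 8): 595·t ≡ 5 − 397 = -392 (mod 8).
    Reduce coefficients mod 8: 3·t ≡ 0 (mod 8).
    The inverse of 3 mod 8 is 3 (since 3·3 = 9 = 1·8 + 1), so t ≡ 3·0 = 0 ≡ 0 (mod 8).
    Then x = 397 + 595·0 = 397, valid modulo lcm(595, 8) = 4760: x ≡ 397 (mod 4760).
  Combine with x ≡ 8 (mod 11); new modulus lcm = 52360.
    Write x = 397 + 4760·t and substitute into x ≡ 8 (mod 11): 4760·t ≡ 8 − 397 = -389 (mod 11).
    Reduce coefficients mod 11: 8·t ≡ 7 (mod 11).
    The inverse of 8 mod 11 is 7 (since 8·7 = 56 = 5·11 + 1), so t ≡ 7·7 = 49 ≡ 5 (mod 11).
    Then x = 397 + 4760·5 = 24197, valid modulo lcm(4760, 11) = 52360: x ≡ 24197 (mod 52360).
Verify against each original: 24197 mod 5 = 2, 24197 mod 7 = 5, 24197 mod 17 = 6, 24197 mod 8 = 5, 24197 mod 11 = 8.

x ≡ 24197 (mod 52360).


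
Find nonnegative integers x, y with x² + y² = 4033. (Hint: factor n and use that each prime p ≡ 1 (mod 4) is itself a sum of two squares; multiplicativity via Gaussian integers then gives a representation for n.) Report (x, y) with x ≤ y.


Step 1: Factor n = 4033 = 37 · 109.
Step 2: Check the mod-4 condition on each prime factor: 37 ≡ 1 (mod 4), exponent 1; 109 ≡ 1 (mod 4), exponent 1.
All primes ≡ 3 (mod 4) appear to even exponent (or don't appear), so by the two-squares theorem n IS expressible as a sum of two squares.
Step 3: Build a representation. Here n = 37 · 109 is a product of primes ≡ 1 (mod 4). Each prime p ≡ 1 (mod 4) is itself a sum of two squares; find a² by testing p − a² for a perfect square:
  37: 37 − 1² = 36 = 6² ⇒ 37 = 1² + 6².
  109: 109 − 1² = 108, 109 − 2² = 105, 109 − 3² = 100 = 10² ⇒ 109 = 3² + 10².
  Combine using the Brahmagupta–Fibonacci identity (a² + b²)(c² + d²) = (ac − bd)² + (ad + bc)² = (ac + bd)² + (ad − bc)²:
  37 · 109 = 4033: from (1² + 6²)(3² + 10²), take (1·3 − 6·10, 1·10 + 6·3) = (3 − 60, 10 + 18) = (-57, 28); dropping signs (only squares matter) gives (57, 28); check 57² + 28² = 3249 + 784 = 4033 ✓.
Step 4: Order so x ≤ y and verify: 28² + 57² = 784 + 3249 = 4033 = n. ✓

n = 4033 = 28² + 57² (one valid representation with x ≤ y).


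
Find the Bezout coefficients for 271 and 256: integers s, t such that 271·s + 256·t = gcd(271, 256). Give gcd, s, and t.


Euclidean algorithm on (271, 256) — divide until remainder is 0:
  271 = 1 · 256 + 15
  256 = 17 · 15 + 1
  15 = 15 · 1 + 0
gcd(271, 256) = 1.
Track Bezout coefficients alongside the remainders: start with r₀ = 271 = a·1 + b·0 (s = 1, t = 0) and r₁ = 256 = a·0 + b·1 (s = 0, t = 1); each new remainder r_{k+1} = r_{k-1} − q_k·r_k inherits s_{k+1} = s_{k-1} − q_k·s_k, t_{k+1} = t_{k-1} − q_k·t_k, so r_k = a·s_k + b·t_k at every step:
  q = 1: r = 15, s = 1 − 1·0 = 1, t = 0 − 1·1 = -1  (check: 271·1 + 256·(-1) = 15)
  q = 17: r = 1, s = 0 − 17·1 = -17, t = 1 − 17·(-1) = 18  (check: 271·(-17) + 256·18 = 1)
The row with r = 1 (the gcd) gives the Bezout coefficients s = -17, t = 18.
Result: 271 · (-17) + 256 · (18) = 1.

gcd(271, 256) = 1; s = -17, t = 18 (check: 271·(-17) + 256·18 = 1).


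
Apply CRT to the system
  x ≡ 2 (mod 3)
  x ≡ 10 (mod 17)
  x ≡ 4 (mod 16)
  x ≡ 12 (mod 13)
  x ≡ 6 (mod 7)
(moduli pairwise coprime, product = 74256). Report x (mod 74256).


Product of moduli M = 3 · 17 · 16 · 13 · 7 = 74256.
Merge one congruence at a time:
  Start: x ≡ 2 (mod 3).
  Combine with x ≡ 10 (mod 17); new modulus lcm = 51.
    Write x = 2 + 3·t and substitute into x ≡ 10 (mod 17): 3·t ≡ 10 − 2 = 8 (mod 17).
    The inverse of 3 mod 17 is 6 (since 3·6 = 18 = 1·17 + 1), so t ≡ 6·8 = 48 ≡ 14 (mod 17).
    Then x = 2 + 3·14 = 44, valid modulo lcm(3, 17) = 51: x ≡ 44 (mod 51).
  Combine with x ≡ 4 (mod 16); new modulus lcm = 816.
    Write x = 44 + 51·t and substitute into x ≡ 4 (mod 16): 51·t ≡ 4 − 44 = -40 (mod 16).
    Reduce coefficients mod 16: 3·t ≡ 8 (mod 16).
    The inverse of 3 mod 16 is 11 (since 3·11 = 33 = 2·16 + 1), so t ≡ 11·8 = 88 ≡ 8 (mod 16).
    Then x = 44 + 51·8 = 452, valid modulo lcm(51, 16) = 816: x ≡ 452 (mod 816).
  Combine with x ≡ 12 (mod 13); new modulus lcm = 10608.
    Write x = 452 + 816·t and substitute into x ≡ 12 (mod 13): 816·t ≡ 12 − 452 = -440 (mod 13).
    Reduce coefficients mod 13: 10·t ≡ 2 (mod 13).
    The inverse of 10 mod 13 is 4 (since 10·4 = 40 = 3·13 + 1), so t ≡ 4·2 = 8 ≡ 8 (mod 13).
    Then x = 452 + 816·8 = 6980, valid modulo lcm(816, 13) = 10608: x ≡ 6980 (mod 10608).
  Combine with x ≡ 6 (mod 7); new modulus lcm = 74256.
    Write x = 6980 + 10608·t and substitute into x ≡ 6 (mod 7): 10608·t ≡ 6 − 6980 = -6974 (mod 7).
    Reduce coefficients mod 7: 3·t ≡ 5 (mod 7).
    The inverse of 3 mod 7 is 5 (since 3·5 = 15 = 2·7 + 1), so t ≡ 5·5 = 25 ≡ 4 (mod 7).
    Then x = 6980 + 10608·4 = 49412, valid modulo lcm(10608, 7) = 74256: x ≡ 49412 (mod 74256).
Verify against each original: 49412 mod 3 = 2, 49412 mod 17 = 10, 49412 mod 16 = 4, 49412 mod 13 = 12, 49412 mod 7 = 6.

x ≡ 49412 (mod 74256).


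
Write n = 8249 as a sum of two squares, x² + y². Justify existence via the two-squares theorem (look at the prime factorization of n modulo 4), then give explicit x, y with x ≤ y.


Step 1: Factor n = 8249 = 73 · 113.
Step 2: Check the mod-4 condition on each prime factor: 73 ≡ 1 (mod 4), exponent 1; 113 ≡ 1 (mod 4), exponent 1.
All primes ≡ 3 (mod 4) appear to even exponent (or don't appear), so by the two-squares theorem n IS expressible as a sum of two squares.
Step 3: Build a representation. Here n = 73 · 113 is a product of primes ≡ 1 (mod 4). Each prime p ≡ 1 (mod 4) is itself a sum of two squares; find a² by testing p − a² for a perfect square:
  73: 73 − 1² = 72, 73 − 2² = 69, 73 − 3² = 64 = 8² ⇒ 73 = 3² + 8².
  113: 113 − 1² = 112, 113 − 2² = 109, 113 − 3² = 104, 113 − 4² = 97, 113 − 5² = 88, 113 − 6² = 77, 113 − 7² = 64 = 8² ⇒ 113 = 7² + 8².
  Combine using the Brahmagupta–Fibonacci identity (a² + b²)(c² + d²) = (ac − bd)² + (ad + bc)² = (ac + bd)² + (ad − bc)²:
  73 · 113 = 8249: from (3² + 8²)(7² + 8²), take (3·7 − 8·8, 3·8 + 8·7) = (21 − 64, 24 + 56) = (-43, 80); dropping signs (only squares matter) gives (43, 80); check 43² + 80² = 1849 + 6400 = 8249 ✓.
Step 4: Order so x ≤ y and verify: 43² + 80² = 1849 + 6400 = 8249 = n. ✓

n = 8249 = 43² + 80² (one valid representation with x ≤ y).


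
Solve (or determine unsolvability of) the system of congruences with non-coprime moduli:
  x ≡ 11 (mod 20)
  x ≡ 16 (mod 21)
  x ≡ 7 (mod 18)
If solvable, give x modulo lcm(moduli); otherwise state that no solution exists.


Moduli 20, 21, 18 are not pairwise coprime, so CRT works modulo lcm(m_i) when all pairwise compatibility conditions hold.
Pairwise compatibility: gcd(m_i, m_j) must divide a_i - a_j for every pair.
Merge one congruence at a time:
  Start: x ≡ 11 (mod 20).
  Combine with x ≡ 16 (mod 21): gcd(20, 21) = 1; 16 - 11 = 5, which IS divisible by 1, so compatible.
    Write x = 11 + 20·t and substitute into x ≡ 16 (mod 21): 20·t ≡ 16 − 11 = 5 (mod 21).
    The inverse of 20 mod 21 is 20 (since 20·20 = 400 = 19·21 + 1), so t ≡ 20·5 = 100 ≡ 16 (mod 21).
    Then x = 11 + 20·16 = 331, valid modulo lcm(20, 21) = 420: x ≡ 331 (mod 420).
  Combine with x ≡ 7 (mod 18): gcd(420, 18) = 6; 7 - 331 = -324, which IS divisible by 6, so compatible.
    Write x = 331 + 420·t and substitute into x ≡ 7 (mod 18): 420·t ≡ 7 − 331 = -324 (mod 18).
    Divide the congruence (and modulus) by g = 6: 70·t ≡ -54 (mod 3).
    Reduce coefficients mod 3: 1·t ≡ 0 (mod 3).
    So t ≡ 0 (mod 3).
    Then x = 331 + 420·0 = 331, valid modulo lcm(420, 18) = 1260: x ≡ 331 (mod 1260).
Verify: 331 mod 20 = 11, 331 mod 21 = 16, 331 mod 18 = 7.

x ≡ 331 (mod 1260).


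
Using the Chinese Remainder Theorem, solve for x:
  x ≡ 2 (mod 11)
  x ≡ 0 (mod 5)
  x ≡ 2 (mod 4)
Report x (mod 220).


Moduli 11, 5, 4 are pairwise coprime; by CRT there is a unique solution modulo M = 11 · 5 · 4 = 220.
Solve pairwise, accumulating the modulus:
  Start with x ≡ 2 (mod 11).
  Combine with x ≡ 0 (mod 5): since gcd(11, 5) = 1, we get a unique residue mod 55.
    Write x = 2 + 11·t and substitute into x ≡ 0 (mod 5): 11·t ≡ 0 − 2 = -2 (mod 5).
    Reduce coefficients mod 5: 1·t ≡ 3 (mod 5).
    So t ≡ 3 (mod 5).
    Then x = 2 + 11·3 = 35, valid modulo lcm(11, 5) = 55: x ≡ 35 (mod 55).
  Combine with x ≡ 2 (mod 4): since gcd(55, 4) = 1, we get a unique residue mod 220.
    Write x = 35 + 55·t and substitute into x ≡ 2 (mod 4): 55·t ≡ 2 − 35 = -33 (mod 4).
    Reduce coefficients mod 4: 3·t ≡ 3 (mod 4).
    The inverse of 3 mod 4 is 3 (since 3·3 = 9 = 2·4 + 1), so t ≡ 3·3 = 9 ≡ 1 (mod 4).
    Then x = 35 + 55·1 = 90, valid modulo lcm(55, 4) = 220: x ≡ 90 (mod 220).
Verify: 90 mod 11 = 2 ✓, 90 mod 5 = 0 ✓, 90 mod 4 = 2 ✓.

x ≡ 90 (mod 220).
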